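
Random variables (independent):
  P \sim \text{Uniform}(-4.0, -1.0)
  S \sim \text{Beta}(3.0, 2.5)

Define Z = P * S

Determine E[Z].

For independent RVs: E[XY] = E[X]*E[Y]
E[P] = -2.5
E[S] = 0.54545455
E[Z] = -2.5 * 0.54545455 = -1.3636364

-1.3636364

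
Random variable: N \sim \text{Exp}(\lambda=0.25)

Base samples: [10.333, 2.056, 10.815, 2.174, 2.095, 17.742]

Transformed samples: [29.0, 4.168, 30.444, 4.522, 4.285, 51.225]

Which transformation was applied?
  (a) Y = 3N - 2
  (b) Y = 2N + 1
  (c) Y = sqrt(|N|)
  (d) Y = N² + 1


Checking option (a) Y = 3N - 2:
  N = 10.333 -> Y = 29.0 ✓
  N = 2.056 -> Y = 4.168 ✓
  N = 10.815 -> Y = 30.444 ✓
All samples match this transformation.

(a) 3N - 2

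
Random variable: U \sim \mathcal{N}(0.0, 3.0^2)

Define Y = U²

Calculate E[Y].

Using E[X²] = Var(X) + (E[X])²:
E[U] = 0
Var(U) = 3.0^2 = 9
E[U²] = 9 + 0² = 9 + 0 = 9

9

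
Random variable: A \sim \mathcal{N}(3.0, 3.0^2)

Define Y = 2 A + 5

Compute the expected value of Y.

For Y = 2A + 5:
E[Y] = 2 * E[A] + 5
E[A] = 3.0 = 3
E[Y] = 2 * 3 + 5 = 11

11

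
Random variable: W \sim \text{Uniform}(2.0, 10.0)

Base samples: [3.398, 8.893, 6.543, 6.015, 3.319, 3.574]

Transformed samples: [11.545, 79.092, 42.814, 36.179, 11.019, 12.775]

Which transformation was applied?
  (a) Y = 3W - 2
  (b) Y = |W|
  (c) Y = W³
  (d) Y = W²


Checking option (d) Y = W²:
  W = 3.398 -> Y = 11.545 ✓
  W = 8.893 -> Y = 79.092 ✓
  W = 6.543 -> Y = 42.814 ✓
All samples match this transformation.

(d) W²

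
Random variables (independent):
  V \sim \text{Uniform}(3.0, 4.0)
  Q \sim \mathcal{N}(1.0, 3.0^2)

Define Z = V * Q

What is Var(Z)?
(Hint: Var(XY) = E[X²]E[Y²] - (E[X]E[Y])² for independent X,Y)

Var(XY) = E[X²]E[Y²] - (E[X]E[Y])²
E[V] = 3.5, Var(V) = 0.083333333
E[Q] = 1, Var(Q) = 9
E[V²] = 0.083333333 + 3.5² = 12.333333
E[Q²] = 9 + 1² = 10
Var(Z) = 12.333333*10 - (3.5*1)²
= 123.33333 - 12.25 = 111.08333

111.08333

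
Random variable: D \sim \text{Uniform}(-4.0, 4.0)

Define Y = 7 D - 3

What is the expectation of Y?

For Y = 7D - 3:
E[Y] = 7 * E[D] - 3
E[D] = (-4 + 4)/2 = 0
E[Y] = 7 * 0 - 3 = -3

-3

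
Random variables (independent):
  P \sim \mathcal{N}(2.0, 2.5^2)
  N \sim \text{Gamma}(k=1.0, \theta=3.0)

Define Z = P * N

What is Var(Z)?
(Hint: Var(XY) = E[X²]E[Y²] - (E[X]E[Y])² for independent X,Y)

Var(XY) = E[X²]E[Y²] - (E[X]E[Y])²
E[P] = 2, Var(P) = 6.25
E[N] = 3, Var(N) = 9
E[P²] = 6.25 + 2² = 10.25
E[N²] = 9 + 3² = 18
Var(Z) = 10.25*18 - (2*3)²
= 184.5 - 36 = 148.5

148.5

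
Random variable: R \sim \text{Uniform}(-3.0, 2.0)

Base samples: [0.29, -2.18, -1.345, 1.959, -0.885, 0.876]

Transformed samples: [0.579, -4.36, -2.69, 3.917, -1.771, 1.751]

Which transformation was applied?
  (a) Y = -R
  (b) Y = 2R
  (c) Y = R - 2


Checking option (b) Y = 2R:
  R = 0.29 -> Y = 0.579 ✓
  R = -2.18 -> Y = -4.36 ✓
  R = -1.345 -> Y = -2.69 ✓
All samples match this transformation.

(b) 2R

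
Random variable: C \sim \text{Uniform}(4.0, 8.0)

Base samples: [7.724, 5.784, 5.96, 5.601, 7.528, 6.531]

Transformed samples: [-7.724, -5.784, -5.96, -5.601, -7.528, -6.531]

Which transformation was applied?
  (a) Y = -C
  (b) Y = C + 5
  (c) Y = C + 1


Checking option (a) Y = -C:
  C = 7.724 -> Y = -7.724 ✓
  C = 5.784 -> Y = -5.784 ✓
  C = 5.96 -> Y = -5.96 ✓
All samples match this transformation.

(a) -C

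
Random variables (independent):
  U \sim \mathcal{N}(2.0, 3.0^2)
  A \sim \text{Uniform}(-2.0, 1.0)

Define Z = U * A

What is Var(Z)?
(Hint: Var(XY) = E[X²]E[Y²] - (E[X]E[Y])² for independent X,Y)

Var(XY) = E[X²]E[Y²] - (E[X]E[Y])²
E[U] = 2, Var(U) = 9
E[A] = -0.5, Var(A) = 0.75
E[U²] = 9 + 2² = 13
E[A²] = 0.75 + (-0.5)² = 1
Var(Z) = 13*1 - (2*(-0.5))²
= 13 - 1 = 12

12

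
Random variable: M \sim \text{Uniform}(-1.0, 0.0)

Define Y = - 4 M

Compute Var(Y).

For Y = aM + b: Var(Y) = a² * Var(M)
Var(M) = (0 + 1)^2/12 = 0.083333333
Var(Y) = (-4)² * 0.083333333 = 16 * 0.083333333 = 1.3333333

1.3333333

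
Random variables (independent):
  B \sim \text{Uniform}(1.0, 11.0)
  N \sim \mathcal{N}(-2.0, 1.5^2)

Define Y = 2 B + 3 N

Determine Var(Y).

For independent RVs: Var(aX + bY) = a²Var(X) + b²Var(Y)
Var(B) = 8.3333333
Var(N) = 2.25
Var(Y) = 2²*8.3333333 + 3²*2.25
= 4*8.3333333 + 9*2.25 = 53.583333

53.583333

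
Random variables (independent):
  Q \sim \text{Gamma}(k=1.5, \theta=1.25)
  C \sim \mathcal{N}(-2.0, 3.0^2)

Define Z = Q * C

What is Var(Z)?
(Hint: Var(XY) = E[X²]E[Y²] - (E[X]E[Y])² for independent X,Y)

Var(XY) = E[X²]E[Y²] - (E[X]E[Y])²
E[Q] = 1.875, Var(Q) = 2.34375
E[C] = -2, Var(C) = 9
E[Q²] = 2.34375 + 1.875² = 5.859375
E[C²] = 9 + (-2)² = 13
Var(Z) = 5.859375*13 - (1.875*(-2))²
= 76.171875 - 14.0625 = 62.109375

62.109375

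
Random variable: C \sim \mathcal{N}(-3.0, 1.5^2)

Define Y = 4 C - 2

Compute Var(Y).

For Y = aC + b: Var(Y) = a² * Var(C)
Var(C) = 1.5^2 = 2.25
Var(Y) = 4² * 2.25 = 16 * 2.25 = 36

36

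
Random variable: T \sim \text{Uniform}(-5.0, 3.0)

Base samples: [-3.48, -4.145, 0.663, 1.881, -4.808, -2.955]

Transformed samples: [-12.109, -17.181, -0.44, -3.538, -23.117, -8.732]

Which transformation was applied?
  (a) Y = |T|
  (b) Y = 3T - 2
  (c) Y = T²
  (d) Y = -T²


Checking option (d) Y = -T²:
  T = -3.48 -> Y = -12.109 ✓
  T = -4.145 -> Y = -17.181 ✓
  T = 0.663 -> Y = -0.44 ✓
All samples match this transformation.

(d) -T²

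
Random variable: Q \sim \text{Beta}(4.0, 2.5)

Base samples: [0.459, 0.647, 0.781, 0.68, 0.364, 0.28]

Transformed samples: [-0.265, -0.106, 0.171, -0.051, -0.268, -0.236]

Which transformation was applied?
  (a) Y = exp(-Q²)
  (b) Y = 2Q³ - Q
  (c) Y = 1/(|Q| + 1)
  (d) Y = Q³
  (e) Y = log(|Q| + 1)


Checking option (b) Y = 2Q³ - Q:
  Q = 0.459 -> Y = -0.265 ✓
  Q = 0.647 -> Y = -0.106 ✓
  Q = 0.781 -> Y = 0.171 ✓
All samples match this transformation.

(b) 2Q³ - Q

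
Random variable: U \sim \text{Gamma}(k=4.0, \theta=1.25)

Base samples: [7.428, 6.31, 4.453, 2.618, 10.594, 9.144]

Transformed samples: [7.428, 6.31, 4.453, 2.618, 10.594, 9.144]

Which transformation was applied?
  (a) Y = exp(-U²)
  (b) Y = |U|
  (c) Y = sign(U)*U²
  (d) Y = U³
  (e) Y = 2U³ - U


Checking option (b) Y = |U|:
  U = 7.428 -> Y = 7.428 ✓
  U = 6.31 -> Y = 6.31 ✓
  U = 4.453 -> Y = 4.453 ✓
All samples match this transformation.

(b) |U|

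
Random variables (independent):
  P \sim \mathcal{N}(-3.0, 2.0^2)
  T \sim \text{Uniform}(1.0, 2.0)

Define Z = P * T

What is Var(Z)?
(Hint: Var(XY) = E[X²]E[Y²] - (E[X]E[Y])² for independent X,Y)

Var(XY) = E[X²]E[Y²] - (E[X]E[Y])²
E[P] = -3, Var(P) = 4
E[T] = 1.5, Var(T) = 0.083333333
E[P²] = 4 + (-3)² = 13
E[T²] = 0.083333333 + 1.5² = 2.3333333
Var(Z) = 13*2.3333333 - (-3*1.5)²
= 30.333333 - 20.25 = 10.083333

10.083333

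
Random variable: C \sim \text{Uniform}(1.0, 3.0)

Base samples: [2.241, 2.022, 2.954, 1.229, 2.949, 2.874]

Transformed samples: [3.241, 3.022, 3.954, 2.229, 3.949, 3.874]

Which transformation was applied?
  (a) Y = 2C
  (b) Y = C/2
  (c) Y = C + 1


Checking option (c) Y = C + 1:
  C = 2.241 -> Y = 3.241 ✓
  C = 2.022 -> Y = 3.022 ✓
  C = 2.954 -> Y = 3.954 ✓
All samples match this transformation.

(c) C + 1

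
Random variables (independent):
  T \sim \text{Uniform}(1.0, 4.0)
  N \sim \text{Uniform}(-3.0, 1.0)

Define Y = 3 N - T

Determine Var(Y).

For independent RVs: Var(aX + bY) = a²Var(X) + b²Var(Y)
Var(T) = 0.75
Var(N) = 1.3333333
Var(Y) = (-1)²*0.75 + 3²*1.3333333
= 1*0.75 + 9*1.3333333 = 12.75

12.75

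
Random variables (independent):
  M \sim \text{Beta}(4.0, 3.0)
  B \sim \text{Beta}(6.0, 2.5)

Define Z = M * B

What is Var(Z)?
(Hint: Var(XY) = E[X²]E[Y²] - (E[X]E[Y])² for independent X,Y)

Var(XY) = E[X²]E[Y²] - (E[X]E[Y])²
E[M] = 0.57142857, Var(M) = 0.030612245
E[B] = 0.70588235, Var(B) = 0.021853943
E[M²] = 0.030612245 + 0.57142857² = 0.35714286
E[B²] = 0.021853943 + 0.70588235² = 0.52012384
Var(Z) = 0.35714286*0.52012384 - (0.57142857*0.70588235)²
= 0.18575851 - 0.16270037 = 0.02305814

0.02305814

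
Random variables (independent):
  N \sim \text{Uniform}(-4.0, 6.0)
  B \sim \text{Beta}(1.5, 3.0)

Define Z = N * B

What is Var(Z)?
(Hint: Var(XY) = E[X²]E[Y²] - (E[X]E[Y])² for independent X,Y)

Var(XY) = E[X²]E[Y²] - (E[X]E[Y])²
E[N] = 1, Var(N) = 8.3333333
E[B] = 0.33333333, Var(B) = 0.04040404
E[N²] = 8.3333333 + 1² = 9.3333333
E[B²] = 0.04040404 + 0.33333333² = 0.15151515
Var(Z) = 9.3333333*0.15151515 - (1*0.33333333)²
= 1.4141414 - 0.11111111 = 1.3030303

1.3030303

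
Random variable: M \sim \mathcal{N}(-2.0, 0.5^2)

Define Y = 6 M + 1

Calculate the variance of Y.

For Y = aM + b: Var(Y) = a² * Var(M)
Var(M) = 0.5^2 = 0.25
Var(Y) = 6² * 0.25 = 36 * 0.25 = 9

9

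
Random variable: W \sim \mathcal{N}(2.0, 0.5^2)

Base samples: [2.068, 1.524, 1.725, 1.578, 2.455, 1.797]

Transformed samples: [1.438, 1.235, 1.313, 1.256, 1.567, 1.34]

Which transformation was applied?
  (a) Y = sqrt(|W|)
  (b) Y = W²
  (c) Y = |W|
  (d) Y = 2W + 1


Checking option (a) Y = sqrt(|W|):
  W = 2.068 -> Y = 1.438 ✓
  W = 1.524 -> Y = 1.235 ✓
  W = 1.725 -> Y = 1.313 ✓
All samples match this transformation.

(a) sqrt(|W|)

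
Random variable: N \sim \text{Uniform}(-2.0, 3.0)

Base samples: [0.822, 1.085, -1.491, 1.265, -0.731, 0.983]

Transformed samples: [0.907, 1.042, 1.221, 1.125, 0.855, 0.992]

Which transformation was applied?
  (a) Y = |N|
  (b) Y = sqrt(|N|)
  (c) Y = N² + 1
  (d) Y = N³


Checking option (b) Y = sqrt(|N|):
  N = 0.822 -> Y = 0.907 ✓
  N = 1.085 -> Y = 1.042 ✓
  N = -1.491 -> Y = 1.221 ✓
All samples match this transformation.

(b) sqrt(|N|)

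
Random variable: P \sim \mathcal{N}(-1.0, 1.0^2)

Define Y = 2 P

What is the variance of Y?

For Y = aP + b: Var(Y) = a² * Var(P)
Var(P) = 1.0^2 = 1
Var(Y) = 2² * 1 = 4 * 1 = 4

4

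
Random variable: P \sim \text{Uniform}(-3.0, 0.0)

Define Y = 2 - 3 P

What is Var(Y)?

For Y = aP + b: Var(Y) = a² * Var(P)
Var(P) = (0 + 3)^2/12 = 0.75
Var(Y) = (-3)² * 0.75 = 9 * 0.75 = 6.75

6.75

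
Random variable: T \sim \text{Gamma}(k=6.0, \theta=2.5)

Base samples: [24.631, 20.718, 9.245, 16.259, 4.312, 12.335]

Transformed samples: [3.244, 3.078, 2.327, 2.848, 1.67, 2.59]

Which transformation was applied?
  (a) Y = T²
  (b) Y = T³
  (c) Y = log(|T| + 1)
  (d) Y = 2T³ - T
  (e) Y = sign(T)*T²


Checking option (c) Y = log(|T| + 1):
  T = 24.631 -> Y = 3.244 ✓
  T = 20.718 -> Y = 3.078 ✓
  T = 9.245 -> Y = 2.327 ✓
All samples match this transformation.

(c) log(|T| + 1)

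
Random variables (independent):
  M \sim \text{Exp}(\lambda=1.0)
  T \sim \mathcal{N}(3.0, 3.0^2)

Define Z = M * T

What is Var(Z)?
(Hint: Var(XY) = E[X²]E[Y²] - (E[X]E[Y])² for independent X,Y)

Var(XY) = E[X²]E[Y²] - (E[X]E[Y])²
E[M] = 1, Var(M) = 1
E[T] = 3, Var(T) = 9
E[M²] = 1 + 1² = 2
E[T²] = 9 + 3² = 18
Var(Z) = 2*18 - (1*3)²
= 36 - 9 = 27

27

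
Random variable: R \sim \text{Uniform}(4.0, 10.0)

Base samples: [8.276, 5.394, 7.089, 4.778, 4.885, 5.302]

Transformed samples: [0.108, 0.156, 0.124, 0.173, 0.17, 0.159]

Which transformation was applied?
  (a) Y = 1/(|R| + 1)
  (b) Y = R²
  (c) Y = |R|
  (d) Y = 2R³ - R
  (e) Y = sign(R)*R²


Checking option (a) Y = 1/(|R| + 1):
  R = 8.276 -> Y = 0.108 ✓
  R = 5.394 -> Y = 0.156 ✓
  R = 7.089 -> Y = 0.124 ✓
All samples match this transformation.

(a) 1/(|R| + 1)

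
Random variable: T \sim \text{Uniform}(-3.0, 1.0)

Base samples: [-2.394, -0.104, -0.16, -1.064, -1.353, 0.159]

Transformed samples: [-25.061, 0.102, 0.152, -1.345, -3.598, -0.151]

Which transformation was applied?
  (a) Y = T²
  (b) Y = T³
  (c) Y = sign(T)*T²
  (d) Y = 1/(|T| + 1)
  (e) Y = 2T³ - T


Checking option (e) Y = 2T³ - T:
  T = -2.394 -> Y = -25.061 ✓
  T = -0.104 -> Y = 0.102 ✓
  T = -0.16 -> Y = 0.152 ✓
All samples match this transformation.

(e) 2T³ - T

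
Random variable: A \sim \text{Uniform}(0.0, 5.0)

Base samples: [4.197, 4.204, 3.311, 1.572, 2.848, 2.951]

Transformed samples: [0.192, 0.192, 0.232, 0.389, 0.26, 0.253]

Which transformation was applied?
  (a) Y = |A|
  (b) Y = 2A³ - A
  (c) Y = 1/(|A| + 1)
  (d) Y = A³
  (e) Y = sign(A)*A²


Checking option (c) Y = 1/(|A| + 1):
  A = 4.197 -> Y = 0.192 ✓
  A = 4.204 -> Y = 0.192 ✓
  A = 3.311 -> Y = 0.232 ✓
All samples match this transformation.

(c) 1/(|A| + 1)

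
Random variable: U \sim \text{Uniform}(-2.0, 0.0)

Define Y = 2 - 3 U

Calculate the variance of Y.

For Y = aU + b: Var(Y) = a² * Var(U)
Var(U) = (0 + 2)^2/12 = 0.33333333
Var(Y) = (-3)² * 0.33333333 = 9 * 0.33333333 = 3

3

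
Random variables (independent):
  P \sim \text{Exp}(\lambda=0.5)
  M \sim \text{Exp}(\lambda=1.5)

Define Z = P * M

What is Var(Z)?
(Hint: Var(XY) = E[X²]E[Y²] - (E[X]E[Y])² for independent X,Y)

Var(XY) = E[X²]E[Y²] - (E[X]E[Y])²
E[P] = 2, Var(P) = 4
E[M] = 0.66666667, Var(M) = 0.44444444
E[P²] = 4 + 2² = 8
E[M²] = 0.44444444 + 0.66666667² = 0.88888889
Var(Z) = 8*0.88888889 - (2*0.66666667)²
= 7.1111111 - 1.7777778 = 5.3333333

5.3333333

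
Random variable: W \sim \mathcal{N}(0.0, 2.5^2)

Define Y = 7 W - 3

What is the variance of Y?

For Y = aW + b: Var(Y) = a² * Var(W)
Var(W) = 2.5^2 = 6.25
Var(Y) = 7² * 6.25 = 49 * 6.25 = 306.25

306.25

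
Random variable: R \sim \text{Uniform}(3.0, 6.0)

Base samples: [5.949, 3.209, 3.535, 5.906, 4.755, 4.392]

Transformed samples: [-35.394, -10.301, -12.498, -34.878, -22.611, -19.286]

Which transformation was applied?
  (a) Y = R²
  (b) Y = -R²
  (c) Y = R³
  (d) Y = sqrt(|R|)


Checking option (b) Y = -R²:
  R = 5.949 -> Y = -35.394 ✓
  R = 3.209 -> Y = -10.301 ✓
  R = 3.535 -> Y = -12.498 ✓
All samples match this transformation.

(b) -R²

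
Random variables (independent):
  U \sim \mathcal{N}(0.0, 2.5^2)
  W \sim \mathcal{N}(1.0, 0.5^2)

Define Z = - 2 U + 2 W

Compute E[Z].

E[Z] = -2*E[U] + 2*E[W]
E[U] = 0
E[W] = 1
E[Z] = -2*0 + 2*1 = 2

2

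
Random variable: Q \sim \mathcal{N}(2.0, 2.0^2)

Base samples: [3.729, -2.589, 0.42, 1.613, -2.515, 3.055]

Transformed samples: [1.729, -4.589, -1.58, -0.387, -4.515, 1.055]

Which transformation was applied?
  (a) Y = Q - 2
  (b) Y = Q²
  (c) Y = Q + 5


Checking option (a) Y = Q - 2:
  Q = 3.729 -> Y = 1.729 ✓
  Q = -2.589 -> Y = -4.589 ✓
  Q = 0.42 -> Y = -1.58 ✓
All samples match this transformation.

(a) Q - 2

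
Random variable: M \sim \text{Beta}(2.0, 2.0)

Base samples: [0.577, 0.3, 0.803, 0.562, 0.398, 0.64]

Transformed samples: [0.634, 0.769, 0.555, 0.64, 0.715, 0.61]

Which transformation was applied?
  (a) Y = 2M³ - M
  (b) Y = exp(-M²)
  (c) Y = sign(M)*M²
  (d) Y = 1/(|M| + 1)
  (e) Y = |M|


Checking option (d) Y = 1/(|M| + 1):
  M = 0.577 -> Y = 0.634 ✓
  M = 0.3 -> Y = 0.769 ✓
  M = 0.803 -> Y = 0.555 ✓
All samples match this transformation.

(d) 1/(|M| + 1)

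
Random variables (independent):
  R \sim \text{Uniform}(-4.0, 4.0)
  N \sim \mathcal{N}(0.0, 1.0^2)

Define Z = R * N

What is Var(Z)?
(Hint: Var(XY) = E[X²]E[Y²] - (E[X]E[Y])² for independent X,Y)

Var(XY) = E[X²]E[Y²] - (E[X]E[Y])²
E[R] = 0, Var(R) = 5.3333333
E[N] = 0, Var(N) = 1
E[R²] = 5.3333333 + 0² = 5.3333333
E[N²] = 1 + 0² = 1
Var(Z) = 5.3333333*1 - (0*0)²
= 5.3333333 - 0 = 5.3333333

5.3333333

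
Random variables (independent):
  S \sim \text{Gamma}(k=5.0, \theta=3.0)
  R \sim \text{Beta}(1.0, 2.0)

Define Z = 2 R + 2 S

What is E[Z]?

E[Z] = 2*E[S] + 2*E[R]
E[S] = 15
E[R] = 0.33333333
E[Z] = 2*15 + 2*0.33333333 = 30.666667

30.666667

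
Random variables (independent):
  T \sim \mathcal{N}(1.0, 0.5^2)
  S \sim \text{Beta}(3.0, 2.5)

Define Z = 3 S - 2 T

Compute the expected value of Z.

E[Z] = -2*E[T] + 3*E[S]
E[T] = 1
E[S] = 0.54545455
E[Z] = -2*1 + 3*0.54545455 = -0.36363636

-0.36363636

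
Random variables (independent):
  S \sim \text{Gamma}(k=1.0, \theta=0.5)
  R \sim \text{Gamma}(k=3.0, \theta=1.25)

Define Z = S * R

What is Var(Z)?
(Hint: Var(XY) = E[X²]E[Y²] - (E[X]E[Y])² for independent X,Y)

Var(XY) = E[X²]E[Y²] - (E[X]E[Y])²
E[S] = 0.5, Var(S) = 0.25
E[R] = 3.75, Var(R) = 4.6875
E[S²] = 0.25 + 0.5² = 0.5
E[R²] = 4.6875 + 3.75² = 18.75
Var(Z) = 0.5*18.75 - (0.5*3.75)²
= 9.375 - 3.515625 = 5.859375

5.859375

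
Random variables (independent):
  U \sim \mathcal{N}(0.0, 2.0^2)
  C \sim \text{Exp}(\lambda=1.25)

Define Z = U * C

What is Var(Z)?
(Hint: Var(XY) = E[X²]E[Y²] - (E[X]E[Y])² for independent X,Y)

Var(XY) = E[X²]E[Y²] - (E[X]E[Y])²
E[U] = 0, Var(U) = 4
E[C] = 0.8, Var(C) = 0.64
E[U²] = 4 + 0² = 4
E[C²] = 0.64 + 0.8² = 1.28
Var(Z) = 4*1.28 - (0*0.8)²
= 5.12 - 0 = 5.12

5.12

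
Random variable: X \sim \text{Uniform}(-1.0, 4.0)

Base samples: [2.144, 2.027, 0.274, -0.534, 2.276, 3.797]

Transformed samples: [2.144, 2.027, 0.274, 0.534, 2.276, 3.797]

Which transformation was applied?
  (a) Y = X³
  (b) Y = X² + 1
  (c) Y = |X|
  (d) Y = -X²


Checking option (c) Y = |X|:
  X = 2.144 -> Y = 2.144 ✓
  X = 2.027 -> Y = 2.027 ✓
  X = 0.274 -> Y = 0.274 ✓
All samples match this transformation.

(c) |X|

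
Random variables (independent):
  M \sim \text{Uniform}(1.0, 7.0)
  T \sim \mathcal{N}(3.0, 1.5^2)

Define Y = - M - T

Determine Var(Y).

For independent RVs: Var(aX + bY) = a²Var(X) + b²Var(Y)
Var(M) = 3
Var(T) = 2.25
Var(Y) = (-1)²*3 + (-1)²*2.25
= 1*3 + 1*2.25 = 5.25

5.25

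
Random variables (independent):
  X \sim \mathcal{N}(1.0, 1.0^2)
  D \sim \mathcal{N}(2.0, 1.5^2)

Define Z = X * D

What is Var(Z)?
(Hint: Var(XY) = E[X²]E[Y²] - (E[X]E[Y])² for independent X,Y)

Var(XY) = E[X²]E[Y²] - (E[X]E[Y])²
E[X] = 1, Var(X) = 1
E[D] = 2, Var(D) = 2.25
E[X²] = 1 + 1² = 2
E[D²] = 2.25 + 2² = 6.25
Var(Z) = 2*6.25 - (1*2)²
= 12.5 - 4 = 8.5

8.5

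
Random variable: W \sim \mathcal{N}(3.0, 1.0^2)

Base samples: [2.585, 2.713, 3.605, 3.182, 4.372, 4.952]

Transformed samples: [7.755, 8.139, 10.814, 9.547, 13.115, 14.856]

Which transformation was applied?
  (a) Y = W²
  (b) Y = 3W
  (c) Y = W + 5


Checking option (b) Y = 3W:
  W = 2.585 -> Y = 7.755 ✓
  W = 2.713 -> Y = 8.139 ✓
  W = 3.605 -> Y = 10.814 ✓
All samples match this transformation.

(b) 3W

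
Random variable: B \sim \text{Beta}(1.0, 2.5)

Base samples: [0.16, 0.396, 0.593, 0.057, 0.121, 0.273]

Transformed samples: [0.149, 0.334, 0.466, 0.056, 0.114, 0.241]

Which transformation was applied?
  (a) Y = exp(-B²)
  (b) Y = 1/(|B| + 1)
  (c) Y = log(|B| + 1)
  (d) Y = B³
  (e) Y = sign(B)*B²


Checking option (c) Y = log(|B| + 1):
  B = 0.16 -> Y = 0.149 ✓
  B = 0.396 -> Y = 0.334 ✓
  B = 0.593 -> Y = 0.466 ✓
All samples match this transformation.

(c) log(|B| + 1)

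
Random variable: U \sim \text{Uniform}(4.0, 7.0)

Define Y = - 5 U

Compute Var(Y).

For Y = aU + b: Var(Y) = a² * Var(U)
Var(U) = (7 - 4)^2/12 = 0.75
Var(Y) = (-5)² * 0.75 = 25 * 0.75 = 18.75

18.75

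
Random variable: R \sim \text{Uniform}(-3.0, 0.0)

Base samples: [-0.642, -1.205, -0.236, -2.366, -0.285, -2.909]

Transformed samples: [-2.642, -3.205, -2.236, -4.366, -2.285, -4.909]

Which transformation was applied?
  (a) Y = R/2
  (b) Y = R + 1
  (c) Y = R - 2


Checking option (c) Y = R - 2:
  R = -0.642 -> Y = -2.642 ✓
  R = -1.205 -> Y = -3.205 ✓
  R = -0.236 -> Y = -2.236 ✓
All samples match this transformation.

(c) R - 2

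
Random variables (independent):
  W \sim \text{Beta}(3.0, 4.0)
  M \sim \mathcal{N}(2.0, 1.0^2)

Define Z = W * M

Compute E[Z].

For independent RVs: E[XY] = E[X]*E[Y]
E[W] = 0.42857143
E[M] = 2
E[Z] = 0.42857143 * 2 = 0.85714286

0.85714286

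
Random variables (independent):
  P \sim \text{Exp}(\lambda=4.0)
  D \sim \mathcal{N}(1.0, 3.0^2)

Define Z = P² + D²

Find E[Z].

E[Z] = E[P²] + E[D²]
E[P²] = Var(P) + E[P]² = 0.0625 + 0.0625 = 0.125
E[D²] = Var(D) + E[D]² = 9 + 1 = 10
E[Z] = 0.125 + 10 = 10.125

10.125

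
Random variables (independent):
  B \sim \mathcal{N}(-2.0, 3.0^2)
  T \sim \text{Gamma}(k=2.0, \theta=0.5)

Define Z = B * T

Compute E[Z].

For independent RVs: E[XY] = E[X]*E[Y]
E[B] = -2
E[T] = 1
E[Z] = -2 * 1 = -2

-2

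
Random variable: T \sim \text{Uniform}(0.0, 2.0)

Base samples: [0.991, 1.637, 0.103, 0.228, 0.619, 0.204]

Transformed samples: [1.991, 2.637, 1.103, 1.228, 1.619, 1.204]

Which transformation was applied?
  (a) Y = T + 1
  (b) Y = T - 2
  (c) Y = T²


Checking option (a) Y = T + 1:
  T = 0.991 -> Y = 1.991 ✓
  T = 1.637 -> Y = 2.637 ✓
  T = 0.103 -> Y = 1.103 ✓
All samples match this transformation.

(a) T + 1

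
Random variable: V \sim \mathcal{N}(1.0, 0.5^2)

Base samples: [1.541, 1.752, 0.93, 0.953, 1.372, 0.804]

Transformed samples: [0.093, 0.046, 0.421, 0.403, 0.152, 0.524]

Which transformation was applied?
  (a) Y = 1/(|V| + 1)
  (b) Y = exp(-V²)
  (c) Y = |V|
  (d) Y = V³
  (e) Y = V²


Checking option (b) Y = exp(-V²):
  V = 1.541 -> Y = 0.093 ✓
  V = 1.752 -> Y = 0.046 ✓
  V = 0.93 -> Y = 0.421 ✓
All samples match this transformation.

(b) exp(-V²)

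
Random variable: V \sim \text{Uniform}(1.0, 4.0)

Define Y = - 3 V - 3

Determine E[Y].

For Y = -3V - 3:
E[Y] = -3 * E[V] - 3
E[V] = (1 + 4)/2 = 2.5
E[Y] = -3 * 2.5 - 3 = -10.5

-10.5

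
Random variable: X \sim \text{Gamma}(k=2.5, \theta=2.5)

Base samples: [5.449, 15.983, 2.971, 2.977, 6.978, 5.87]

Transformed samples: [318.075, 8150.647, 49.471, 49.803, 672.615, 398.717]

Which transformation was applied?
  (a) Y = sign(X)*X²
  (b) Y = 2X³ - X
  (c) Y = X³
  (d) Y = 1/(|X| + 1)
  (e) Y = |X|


Checking option (b) Y = 2X³ - X:
  X = 5.449 -> Y = 318.075 ✓
  X = 15.983 -> Y = 8150.647 ✓
  X = 2.971 -> Y = 49.471 ✓
All samples match this transformation.

(b) 2X³ - X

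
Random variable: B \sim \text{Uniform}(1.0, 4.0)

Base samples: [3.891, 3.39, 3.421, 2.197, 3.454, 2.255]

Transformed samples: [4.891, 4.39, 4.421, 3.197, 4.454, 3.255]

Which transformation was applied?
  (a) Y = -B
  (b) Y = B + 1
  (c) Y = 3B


Checking option (b) Y = B + 1:
  B = 3.891 -> Y = 4.891 ✓
  B = 3.39 -> Y = 4.39 ✓
  B = 3.421 -> Y = 4.421 ✓
All samples match this transformation.

(b) B + 1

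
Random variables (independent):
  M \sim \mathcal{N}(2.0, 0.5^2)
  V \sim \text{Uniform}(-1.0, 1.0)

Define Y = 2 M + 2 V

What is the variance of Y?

For independent RVs: Var(aX + bY) = a²Var(X) + b²Var(Y)
Var(M) = 0.25
Var(V) = 0.33333333
Var(Y) = 2²*0.25 + 2²*0.33333333
= 4*0.25 + 4*0.33333333 = 2.3333333

2.3333333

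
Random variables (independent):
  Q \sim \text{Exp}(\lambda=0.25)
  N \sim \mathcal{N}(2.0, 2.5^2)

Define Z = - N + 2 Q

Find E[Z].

E[Z] = 2*E[Q] - 1*E[N]
E[Q] = 4
E[N] = 2
E[Z] = 2*4 - 1*2 = 6

6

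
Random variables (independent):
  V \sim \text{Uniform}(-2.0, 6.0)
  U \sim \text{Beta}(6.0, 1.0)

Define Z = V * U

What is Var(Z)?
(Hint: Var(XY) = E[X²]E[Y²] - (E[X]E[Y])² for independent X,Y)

Var(XY) = E[X²]E[Y²] - (E[X]E[Y])²
E[V] = 2, Var(V) = 5.3333333
E[U] = 0.85714286, Var(U) = 0.015306122
E[V²] = 5.3333333 + 2² = 9.3333333
E[U²] = 0.015306122 + 0.85714286² = 0.75
Var(Z) = 9.3333333*0.75 - (2*0.85714286)²
= 7 - 2.9387755 = 4.0612245

4.0612245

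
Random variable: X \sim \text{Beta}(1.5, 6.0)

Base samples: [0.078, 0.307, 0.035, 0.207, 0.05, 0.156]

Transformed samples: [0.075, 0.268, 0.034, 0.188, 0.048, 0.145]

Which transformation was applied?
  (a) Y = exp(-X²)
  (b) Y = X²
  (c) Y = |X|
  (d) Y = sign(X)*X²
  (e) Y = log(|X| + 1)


Checking option (e) Y = log(|X| + 1):
  X = 0.078 -> Y = 0.075 ✓
  X = 0.307 -> Y = 0.268 ✓
  X = 0.035 -> Y = 0.034 ✓
All samples match this transformation.

(e) log(|X| + 1)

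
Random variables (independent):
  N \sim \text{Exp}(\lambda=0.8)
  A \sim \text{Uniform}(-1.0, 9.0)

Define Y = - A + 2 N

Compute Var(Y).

For independent RVs: Var(aX + bY) = a²Var(X) + b²Var(Y)
Var(N) = 1.5625
Var(A) = 8.3333333
Var(Y) = 2²*1.5625 + (-1)²*8.3333333
= 4*1.5625 + 1*8.3333333 = 14.583333

14.583333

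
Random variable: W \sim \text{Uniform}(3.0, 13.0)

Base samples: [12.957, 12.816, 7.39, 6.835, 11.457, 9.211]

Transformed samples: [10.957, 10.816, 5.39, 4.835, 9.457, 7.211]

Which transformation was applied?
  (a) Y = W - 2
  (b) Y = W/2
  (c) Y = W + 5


Checking option (a) Y = W - 2:
  W = 12.957 -> Y = 10.957 ✓
  W = 12.816 -> Y = 10.816 ✓
  W = 7.39 -> Y = 5.39 ✓
All samples match this transformation.

(a) W - 2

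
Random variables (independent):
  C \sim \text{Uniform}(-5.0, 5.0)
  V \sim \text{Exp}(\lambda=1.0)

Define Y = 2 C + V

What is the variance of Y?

For independent RVs: Var(aX + bY) = a²Var(X) + b²Var(Y)
Var(C) = 8.3333333
Var(V) = 1
Var(Y) = 2²*8.3333333 + 1²*1
= 4*8.3333333 + 1*1 = 34.333333

34.333333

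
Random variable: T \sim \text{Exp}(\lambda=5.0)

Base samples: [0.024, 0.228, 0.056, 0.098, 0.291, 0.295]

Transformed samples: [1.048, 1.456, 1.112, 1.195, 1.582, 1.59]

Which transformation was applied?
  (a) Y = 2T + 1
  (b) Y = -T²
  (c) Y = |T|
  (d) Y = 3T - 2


Checking option (a) Y = 2T + 1:
  T = 0.024 -> Y = 1.048 ✓
  T = 0.228 -> Y = 1.456 ✓
  T = 0.056 -> Y = 1.112 ✓
All samples match this transformation.

(a) 2T + 1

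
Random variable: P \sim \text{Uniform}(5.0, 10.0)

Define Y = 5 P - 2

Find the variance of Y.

For Y = aP + b: Var(Y) = a² * Var(P)
Var(P) = (10 - 5)^2/12 = 2.0833333
Var(Y) = 5² * 2.0833333 = 25 * 2.0833333 = 52.083333

52.083333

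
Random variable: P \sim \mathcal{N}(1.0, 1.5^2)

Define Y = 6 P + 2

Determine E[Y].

For Y = 6P + 2:
E[Y] = 6 * E[P] + 2
E[P] = 1.0 = 1
E[Y] = 6 * 1 + 2 = 8

8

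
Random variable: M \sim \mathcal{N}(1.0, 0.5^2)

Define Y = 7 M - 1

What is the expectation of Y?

For Y = 7M - 1:
E[Y] = 7 * E[M] - 1
E[M] = 1.0 = 1
E[Y] = 7 * 1 - 1 = 6

6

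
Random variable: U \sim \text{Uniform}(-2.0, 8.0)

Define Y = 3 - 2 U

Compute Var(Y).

For Y = aU + b: Var(Y) = a² * Var(U)
Var(U) = (8 + 2)^2/12 = 8.3333333
Var(Y) = (-2)² * 8.3333333 = 4 * 8.3333333 = 33.333333

33.333333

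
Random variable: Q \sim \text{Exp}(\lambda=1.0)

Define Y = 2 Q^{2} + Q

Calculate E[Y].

E[Y] = 2*E[Q²] + 1*E[Q]
E[Q] = 1
E[Q²] = Var(Q) + (E[Q])² = 1 + 1 = 2
E[Y] = 2*2 + 1*1 = 5

5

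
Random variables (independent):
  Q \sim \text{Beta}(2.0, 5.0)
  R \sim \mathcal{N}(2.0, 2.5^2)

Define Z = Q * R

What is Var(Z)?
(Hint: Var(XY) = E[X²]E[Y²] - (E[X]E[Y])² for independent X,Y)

Var(XY) = E[X²]E[Y²] - (E[X]E[Y])²
E[Q] = 0.28571429, Var(Q) = 0.025510204
E[R] = 2, Var(R) = 6.25
E[Q²] = 0.025510204 + 0.28571429² = 0.10714286
E[R²] = 6.25 + 2² = 10.25
Var(Z) = 0.10714286*10.25 - (0.28571429*2)²
= 1.0982143 - 0.32653061 = 0.77168367

0.77168367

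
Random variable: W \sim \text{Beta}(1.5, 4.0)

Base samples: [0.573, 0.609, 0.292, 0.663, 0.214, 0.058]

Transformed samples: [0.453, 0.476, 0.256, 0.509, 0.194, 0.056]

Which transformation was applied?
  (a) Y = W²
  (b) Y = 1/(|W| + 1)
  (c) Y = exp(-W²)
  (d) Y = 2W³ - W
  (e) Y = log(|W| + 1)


Checking option (e) Y = log(|W| + 1):
  W = 0.573 -> Y = 0.453 ✓
  W = 0.609 -> Y = 0.476 ✓
  W = 0.292 -> Y = 0.256 ✓
All samples match this transformation.

(e) log(|W| + 1)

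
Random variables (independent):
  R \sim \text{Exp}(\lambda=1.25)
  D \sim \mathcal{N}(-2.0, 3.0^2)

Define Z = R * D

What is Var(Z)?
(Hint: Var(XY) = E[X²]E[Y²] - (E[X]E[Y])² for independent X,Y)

Var(XY) = E[X²]E[Y²] - (E[X]E[Y])²
E[R] = 0.8, Var(R) = 0.64
E[D] = -2, Var(D) = 9
E[R²] = 0.64 + 0.8² = 1.28
E[D²] = 9 + (-2)² = 13
Var(Z) = 1.28*13 - (0.8*(-2))²
= 16.64 - 2.56 = 14.08

14.08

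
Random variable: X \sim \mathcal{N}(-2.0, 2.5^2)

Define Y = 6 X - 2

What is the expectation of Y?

For Y = 6X - 2:
E[Y] = 6 * E[X] - 2
E[X] = -2.0 = -2
E[Y] = 6 * (-2) - 2 = -14

-14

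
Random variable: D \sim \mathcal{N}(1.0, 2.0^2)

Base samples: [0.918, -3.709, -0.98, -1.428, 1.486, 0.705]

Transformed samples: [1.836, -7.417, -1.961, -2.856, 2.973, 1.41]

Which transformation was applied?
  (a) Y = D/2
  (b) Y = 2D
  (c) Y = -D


Checking option (b) Y = 2D:
  D = 0.918 -> Y = 1.836 ✓
  D = -3.709 -> Y = -7.417 ✓
  D = -0.98 -> Y = -1.961 ✓
All samples match this transformation.

(b) 2D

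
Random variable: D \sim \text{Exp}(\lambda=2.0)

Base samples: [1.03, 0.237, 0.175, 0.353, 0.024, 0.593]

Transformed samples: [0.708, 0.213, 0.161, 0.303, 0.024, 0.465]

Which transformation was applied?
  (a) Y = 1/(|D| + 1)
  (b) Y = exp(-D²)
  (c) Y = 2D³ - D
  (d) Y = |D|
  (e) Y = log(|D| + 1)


Checking option (e) Y = log(|D| + 1):
  D = 1.03 -> Y = 0.708 ✓
  D = 0.237 -> Y = 0.213 ✓
  D = 0.175 -> Y = 0.161 ✓
All samples match this transformation.

(e) log(|D| + 1)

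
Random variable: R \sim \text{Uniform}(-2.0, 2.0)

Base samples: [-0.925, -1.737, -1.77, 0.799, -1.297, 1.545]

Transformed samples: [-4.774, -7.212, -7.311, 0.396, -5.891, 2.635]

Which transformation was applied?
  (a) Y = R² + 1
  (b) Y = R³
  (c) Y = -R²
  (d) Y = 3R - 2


Checking option (d) Y = 3R - 2:
  R = -0.925 -> Y = -4.774 ✓
  R = -1.737 -> Y = -7.212 ✓
  R = -1.77 -> Y = -7.311 ✓
All samples match this transformation.

(d) 3R - 2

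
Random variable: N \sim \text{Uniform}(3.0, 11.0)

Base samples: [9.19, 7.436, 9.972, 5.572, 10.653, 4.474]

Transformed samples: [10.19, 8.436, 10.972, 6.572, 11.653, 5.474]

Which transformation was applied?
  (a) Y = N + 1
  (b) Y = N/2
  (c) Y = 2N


Checking option (a) Y = N + 1:
  N = 9.19 -> Y = 10.19 ✓
  N = 7.436 -> Y = 8.436 ✓
  N = 9.972 -> Y = 10.972 ✓
All samples match this transformation.

(a) N + 1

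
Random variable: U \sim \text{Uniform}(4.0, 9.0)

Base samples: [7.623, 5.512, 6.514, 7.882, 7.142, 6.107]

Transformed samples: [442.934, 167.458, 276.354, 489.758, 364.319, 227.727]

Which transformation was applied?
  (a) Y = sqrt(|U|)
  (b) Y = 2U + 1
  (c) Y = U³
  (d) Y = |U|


Checking option (c) Y = U³:
  U = 7.623 -> Y = 442.934 ✓
  U = 5.512 -> Y = 167.458 ✓
  U = 6.514 -> Y = 276.354 ✓
All samples match this transformation.

(c) U³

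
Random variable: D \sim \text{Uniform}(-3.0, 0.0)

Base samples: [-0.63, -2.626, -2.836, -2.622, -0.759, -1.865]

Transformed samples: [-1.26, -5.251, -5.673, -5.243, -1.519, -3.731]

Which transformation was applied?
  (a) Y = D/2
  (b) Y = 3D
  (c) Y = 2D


Checking option (c) Y = 2D:
  D = -0.63 -> Y = -1.26 ✓
  D = -2.626 -> Y = -5.251 ✓
  D = -2.836 -> Y = -5.673 ✓
All samples match this transformation.

(c) 2D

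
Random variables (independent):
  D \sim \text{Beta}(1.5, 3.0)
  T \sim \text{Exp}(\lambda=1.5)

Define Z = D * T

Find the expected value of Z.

For independent RVs: E[XY] = E[X]*E[Y]
E[D] = 0.33333333
E[T] = 0.66666667
E[Z] = 0.33333333 * 0.66666667 = 0.22222222

0.22222222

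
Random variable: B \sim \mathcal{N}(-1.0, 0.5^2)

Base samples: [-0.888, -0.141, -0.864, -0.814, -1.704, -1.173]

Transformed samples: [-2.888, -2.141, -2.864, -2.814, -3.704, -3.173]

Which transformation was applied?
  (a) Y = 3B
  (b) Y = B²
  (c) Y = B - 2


Checking option (c) Y = B - 2:
  B = -0.888 -> Y = -2.888 ✓
  B = -0.141 -> Y = -2.141 ✓
  B = -0.864 -> Y = -2.864 ✓
All samples match this transformation.

(c) B - 2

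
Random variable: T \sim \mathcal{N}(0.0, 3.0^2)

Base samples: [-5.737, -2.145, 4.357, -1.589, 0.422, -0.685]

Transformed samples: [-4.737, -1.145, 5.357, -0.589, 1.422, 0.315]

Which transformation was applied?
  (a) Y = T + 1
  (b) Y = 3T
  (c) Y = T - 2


Checking option (a) Y = T + 1:
  T = -5.737 -> Y = -4.737 ✓
  T = -2.145 -> Y = -1.145 ✓
  T = 4.357 -> Y = 5.357 ✓
All samples match this transformation.

(a) T + 1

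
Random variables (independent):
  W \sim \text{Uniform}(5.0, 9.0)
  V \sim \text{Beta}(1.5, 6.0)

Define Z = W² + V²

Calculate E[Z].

E[Z] = E[W²] + E[V²]
E[W²] = Var(W) + E[W]² = 1.3333333 + 49 = 50.333333
E[V²] = Var(V) + E[V]² = 0.018823529 + 0.04 = 0.058823529
E[Z] = 50.333333 + 0.058823529 = 50.392157

50.392157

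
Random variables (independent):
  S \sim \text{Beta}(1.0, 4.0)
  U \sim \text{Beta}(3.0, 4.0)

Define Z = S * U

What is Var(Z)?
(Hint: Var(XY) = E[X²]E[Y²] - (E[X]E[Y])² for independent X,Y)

Var(XY) = E[X²]E[Y²] - (E[X]E[Y])²
E[S] = 0.2, Var(S) = 0.026666667
E[U] = 0.42857143, Var(U) = 0.030612245
E[S²] = 0.026666667 + 0.2² = 0.066666667
E[U²] = 0.030612245 + 0.42857143² = 0.21428571
Var(Z) = 0.066666667*0.21428571 - (0.2*0.42857143)²
= 0.014285714 - 0.0073469388 = 0.0069387755

0.0069387755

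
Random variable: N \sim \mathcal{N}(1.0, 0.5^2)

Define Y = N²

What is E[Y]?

E[N²] = Var(N) + (E[N])² = 0.25 + 1 = 1.25

1.25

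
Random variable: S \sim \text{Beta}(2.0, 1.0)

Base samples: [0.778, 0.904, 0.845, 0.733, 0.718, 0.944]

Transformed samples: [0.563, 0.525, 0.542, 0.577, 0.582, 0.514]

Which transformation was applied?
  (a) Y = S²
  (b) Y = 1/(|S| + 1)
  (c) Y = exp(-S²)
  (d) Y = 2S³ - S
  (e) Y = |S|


Checking option (b) Y = 1/(|S| + 1):
  S = 0.778 -> Y = 0.563 ✓
  S = 0.904 -> Y = 0.525 ✓
  S = 0.845 -> Y = 0.542 ✓
All samples match this transformation.

(b) 1/(|S| + 1)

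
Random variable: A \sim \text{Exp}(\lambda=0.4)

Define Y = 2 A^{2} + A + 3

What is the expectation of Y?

E[Y] = 2*E[A²] + 1*E[A] + 3
E[A] = 2.5
E[A²] = Var(A) + (E[A])² = 6.25 + 6.25 = 12.5
E[Y] = 2*12.5 + 1*2.5 + 3 = 30.5

30.5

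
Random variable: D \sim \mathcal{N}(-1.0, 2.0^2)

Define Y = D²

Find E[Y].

Using E[X²] = Var(X) + (E[X])²:
E[D] = -1
Var(D) = 2.0^2 = 4
E[D²] = 4 + (-1)² = 4 + 1 = 5

5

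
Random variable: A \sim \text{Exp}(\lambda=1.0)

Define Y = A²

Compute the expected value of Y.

Using E[X²] = Var(X) + (E[X])²:
E[A] = 1
Var(A) = 1/1.0^2 = 1
E[A²] = 1 + 1² = 1 + 1 = 2

2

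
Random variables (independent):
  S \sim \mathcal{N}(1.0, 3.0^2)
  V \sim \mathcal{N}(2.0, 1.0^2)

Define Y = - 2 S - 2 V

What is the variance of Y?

For independent RVs: Var(aX + bY) = a²Var(X) + b²Var(Y)
Var(S) = 9
Var(V) = 1
Var(Y) = (-2)²*9 + (-2)²*1
= 4*9 + 4*1 = 40

40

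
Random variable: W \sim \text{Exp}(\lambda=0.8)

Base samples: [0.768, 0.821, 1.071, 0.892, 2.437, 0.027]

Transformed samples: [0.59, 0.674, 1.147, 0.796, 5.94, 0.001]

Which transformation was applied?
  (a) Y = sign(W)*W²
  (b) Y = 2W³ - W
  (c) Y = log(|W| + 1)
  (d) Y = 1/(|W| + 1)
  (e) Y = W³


Checking option (a) Y = sign(W)*W²:
  W = 0.768 -> Y = 0.59 ✓
  W = 0.821 -> Y = 0.674 ✓
  W = 1.071 -> Y = 1.147 ✓
All samples match this transformation.

(a) sign(W)*W²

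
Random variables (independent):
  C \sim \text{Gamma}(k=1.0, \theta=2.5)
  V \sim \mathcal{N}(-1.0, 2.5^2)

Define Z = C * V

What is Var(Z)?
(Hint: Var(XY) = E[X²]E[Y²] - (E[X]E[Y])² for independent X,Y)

Var(XY) = E[X²]E[Y²] - (E[X]E[Y])²
E[C] = 2.5, Var(C) = 6.25
E[V] = -1, Var(V) = 6.25
E[C²] = 6.25 + 2.5² = 12.5
E[V²] = 6.25 + (-1)² = 7.25
Var(Z) = 12.5*7.25 - (2.5*(-1))²
= 90.625 - 6.25 = 84.375

84.375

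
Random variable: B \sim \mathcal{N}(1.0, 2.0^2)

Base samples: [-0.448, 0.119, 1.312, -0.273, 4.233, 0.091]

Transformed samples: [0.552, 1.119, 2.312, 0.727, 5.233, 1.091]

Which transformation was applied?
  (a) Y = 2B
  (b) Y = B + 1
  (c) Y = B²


Checking option (b) Y = B + 1:
  B = -0.448 -> Y = 0.552 ✓
  B = 0.119 -> Y = 1.119 ✓
  B = 1.312 -> Y = 2.312 ✓
All samples match this transformation.

(b) B + 1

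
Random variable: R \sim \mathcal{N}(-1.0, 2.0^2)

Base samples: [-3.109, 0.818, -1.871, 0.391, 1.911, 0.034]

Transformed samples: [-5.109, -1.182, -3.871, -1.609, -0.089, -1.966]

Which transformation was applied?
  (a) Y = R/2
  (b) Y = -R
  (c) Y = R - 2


Checking option (c) Y = R - 2:
  R = -3.109 -> Y = -5.109 ✓
  R = 0.818 -> Y = -1.182 ✓
  R = -1.871 -> Y = -3.871 ✓
All samples match this transformation.

(c) R - 2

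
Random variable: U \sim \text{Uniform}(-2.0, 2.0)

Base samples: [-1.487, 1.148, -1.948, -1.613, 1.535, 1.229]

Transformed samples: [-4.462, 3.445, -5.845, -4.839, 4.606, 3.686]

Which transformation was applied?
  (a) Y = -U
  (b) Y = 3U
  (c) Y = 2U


Checking option (b) Y = 3U:
  U = -1.487 -> Y = -4.462 ✓
  U = 1.148 -> Y = 3.445 ✓
  U = -1.948 -> Y = -5.845 ✓
All samples match this transformation.

(b) 3U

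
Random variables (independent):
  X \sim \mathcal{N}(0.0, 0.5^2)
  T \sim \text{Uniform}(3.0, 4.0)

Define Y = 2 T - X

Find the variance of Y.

For independent RVs: Var(aX + bY) = a²Var(X) + b²Var(Y)
Var(X) = 0.25
Var(T) = 0.083333333
Var(Y) = (-1)²*0.25 + 2²*0.083333333
= 1*0.25 + 4*0.083333333 = 0.58333333

0.58333333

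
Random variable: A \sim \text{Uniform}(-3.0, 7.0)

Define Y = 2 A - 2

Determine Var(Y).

For Y = aA + b: Var(Y) = a² * Var(A)
Var(A) = (7 + 3)^2/12 = 8.3333333
Var(Y) = 2² * 8.3333333 = 4 * 8.3333333 = 33.333333

33.333333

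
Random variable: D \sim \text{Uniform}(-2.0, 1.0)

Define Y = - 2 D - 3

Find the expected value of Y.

For Y = -2D - 3:
E[Y] = -2 * E[D] - 3
E[D] = (-2 + 1)/2 = -0.5
E[Y] = -2 * (-0.5) - 3 = -2

-2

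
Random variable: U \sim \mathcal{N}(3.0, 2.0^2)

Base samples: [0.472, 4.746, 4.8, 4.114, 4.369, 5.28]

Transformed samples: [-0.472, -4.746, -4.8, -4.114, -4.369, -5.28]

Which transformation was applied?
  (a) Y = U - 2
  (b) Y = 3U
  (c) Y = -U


Checking option (c) Y = -U:
  U = 0.472 -> Y = -0.472 ✓
  U = 4.746 -> Y = -4.746 ✓
  U = 4.8 -> Y = -4.8 ✓
All samples match this transformation.

(c) -U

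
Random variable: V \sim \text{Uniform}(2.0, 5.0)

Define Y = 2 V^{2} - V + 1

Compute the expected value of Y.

E[Y] = 2*E[V²] - 1*E[V] + 1
E[V] = 3.5
E[V²] = Var(V) + (E[V])² = 0.75 + 12.25 = 13
E[Y] = 2*13 - 1*3.5 + 1 = 23.5

23.5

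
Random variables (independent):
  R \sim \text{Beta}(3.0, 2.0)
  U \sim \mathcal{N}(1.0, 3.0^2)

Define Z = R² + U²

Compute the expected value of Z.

E[Z] = E[R²] + E[U²]
E[R²] = Var(R) + E[R]² = 0.04 + 0.36 = 0.4
E[U²] = Var(U) + E[U]² = 9 + 1 = 10
E[Z] = 0.4 + 10 = 10.4

10.4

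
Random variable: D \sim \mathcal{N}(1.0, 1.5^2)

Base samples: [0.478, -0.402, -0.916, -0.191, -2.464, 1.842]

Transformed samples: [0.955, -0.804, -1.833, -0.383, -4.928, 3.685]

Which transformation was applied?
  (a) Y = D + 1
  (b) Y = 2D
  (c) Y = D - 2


Checking option (b) Y = 2D:
  D = 0.478 -> Y = 0.955 ✓
  D = -0.402 -> Y = -0.804 ✓
  D = -0.916 -> Y = -1.833 ✓
All samples match this transformation.

(b) 2D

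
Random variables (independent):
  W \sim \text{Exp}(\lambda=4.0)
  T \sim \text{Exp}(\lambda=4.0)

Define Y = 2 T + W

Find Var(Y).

For independent RVs: Var(aX + bY) = a²Var(X) + b²Var(Y)
Var(W) = 0.0625
Var(T) = 0.0625
Var(Y) = 1²*0.0625 + 2²*0.0625
= 1*0.0625 + 4*0.0625 = 0.3125

0.3125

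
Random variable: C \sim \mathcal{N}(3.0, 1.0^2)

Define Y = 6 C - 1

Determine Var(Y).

For Y = aC + b: Var(Y) = a² * Var(C)
Var(C) = 1.0^2 = 1
Var(Y) = 6² * 1 = 36 * 1 = 36

36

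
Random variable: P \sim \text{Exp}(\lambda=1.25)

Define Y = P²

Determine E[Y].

E[P²] = Var(P) + (E[P])² = 0.64 + 0.64 = 1.28

1.28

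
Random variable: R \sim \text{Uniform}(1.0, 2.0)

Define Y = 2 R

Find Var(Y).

For Y = aR + b: Var(Y) = a² * Var(R)
Var(R) = (2 - 1)^2/12 = 0.083333333
Var(Y) = 2² * 0.083333333 = 4 * 0.083333333 = 0.33333333

0.33333333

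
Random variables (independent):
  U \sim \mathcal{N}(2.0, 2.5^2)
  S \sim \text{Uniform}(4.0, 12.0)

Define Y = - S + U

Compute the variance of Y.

For independent RVs: Var(aX + bY) = a²Var(X) + b²Var(Y)
Var(U) = 6.25
Var(S) = 5.3333333
Var(Y) = 1²*6.25 + (-1)²*5.3333333
= 1*6.25 + 1*5.3333333 = 11.583333

11.583333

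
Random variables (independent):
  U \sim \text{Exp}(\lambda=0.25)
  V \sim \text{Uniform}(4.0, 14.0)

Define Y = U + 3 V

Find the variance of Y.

For independent RVs: Var(aX + bY) = a²Var(X) + b²Var(Y)
Var(U) = 16
Var(V) = 8.3333333
Var(Y) = 1²*16 + 3²*8.3333333
= 1*16 + 9*8.3333333 = 91

91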